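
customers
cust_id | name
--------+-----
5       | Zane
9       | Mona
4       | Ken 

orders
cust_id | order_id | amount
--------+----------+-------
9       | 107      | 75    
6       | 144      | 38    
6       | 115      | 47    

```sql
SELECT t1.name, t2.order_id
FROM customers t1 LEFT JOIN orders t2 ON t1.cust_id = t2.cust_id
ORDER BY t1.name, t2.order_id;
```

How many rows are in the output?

LEFT JOIN keeps every row from `customers`; unmatched rows get NULL for `orders`'s columns.
Matching on t1.cust_id = t2.cust_id.
- t1 row (cust_id=5): no match → kept, t2 columns NULL.
- t1 row (cust_id=9): matches 1 t2 row(s) → 1 output row(s).
- t1 row (cust_id=4): no match → kept, t2 columns NULL.
Total: 1 matched + 2 padded = 3 rows.

3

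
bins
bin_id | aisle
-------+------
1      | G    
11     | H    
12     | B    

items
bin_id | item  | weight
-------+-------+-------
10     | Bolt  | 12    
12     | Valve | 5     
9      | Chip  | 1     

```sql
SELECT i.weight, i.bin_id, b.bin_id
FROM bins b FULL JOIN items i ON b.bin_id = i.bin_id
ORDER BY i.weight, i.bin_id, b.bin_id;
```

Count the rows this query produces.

5

FULL OUTER JOIN keeps every row from both sides; unmatched rows get NULL for the other side's columns.
Matching on b.bin_id = i.bin_id.
- bin_id=1: no i row matches, row kept with i columns NULL.
- bin_id=11: no i row matches, row kept with i columns NULL.
- bin_id=12: 1 matching i row(s), so 1 row(s) emitted.
- plus 2 unmatched i row(s), each kept with NULL b columns.
Total: 1 matched + 4 padded = 5 rows.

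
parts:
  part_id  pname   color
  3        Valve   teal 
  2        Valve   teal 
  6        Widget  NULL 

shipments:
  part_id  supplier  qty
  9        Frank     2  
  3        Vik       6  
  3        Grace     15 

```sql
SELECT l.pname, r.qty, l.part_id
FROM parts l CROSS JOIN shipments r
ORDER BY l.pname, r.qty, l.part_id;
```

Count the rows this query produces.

CROSS JOIN pairs every row of `parts` with every row of `shipments`: 3 × 3 = 9 rows.

9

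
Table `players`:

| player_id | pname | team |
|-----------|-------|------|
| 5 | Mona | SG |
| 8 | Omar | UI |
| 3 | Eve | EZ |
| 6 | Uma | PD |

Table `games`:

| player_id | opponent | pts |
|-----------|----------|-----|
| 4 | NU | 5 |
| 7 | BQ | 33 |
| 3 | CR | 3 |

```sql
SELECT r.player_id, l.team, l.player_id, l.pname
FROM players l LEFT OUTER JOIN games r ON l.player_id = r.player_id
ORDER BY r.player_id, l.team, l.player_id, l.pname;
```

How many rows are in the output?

4

LEFT JOIN keeps every row from `players`; unmatched rows get NULL for `games`'s columns.
Matching on l.player_id = r.player_id.
- l row (player_id=5): no match → kept, r columns NULL.
- l row (player_id=8): no match → kept, r columns NULL.
- l row (player_id=3): matches 1 r row(s) → 1 output row(s).
- l row (player_id=6): no match → kept, r columns NULL.
Total: 1 matched + 3 padded = 4 rows.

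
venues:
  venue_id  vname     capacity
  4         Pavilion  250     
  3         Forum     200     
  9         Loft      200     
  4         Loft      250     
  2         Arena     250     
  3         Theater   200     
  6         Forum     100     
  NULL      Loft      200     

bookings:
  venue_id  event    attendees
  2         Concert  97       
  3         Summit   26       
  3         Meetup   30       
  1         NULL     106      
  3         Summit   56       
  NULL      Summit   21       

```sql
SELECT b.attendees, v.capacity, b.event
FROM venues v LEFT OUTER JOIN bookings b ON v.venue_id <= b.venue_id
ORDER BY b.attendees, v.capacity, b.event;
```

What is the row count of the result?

15

LEFT JOIN keeps every row from `venues`; unmatched rows get NULL for `bookings`'s columns.
Matching on v.venue_id <= b.venue_id. A NULL in a compared column never satisfies the condition.
- v[0] venue_id=4 → no match; kept with NULLs on the b side.
- v[1] venue_id=3 → 3 match(es) in b → 3 row(s).
- v[2] venue_id=9 → no match; kept with NULLs on the b side.
- v[3] venue_id=4 → no match; kept with NULLs on the b side.
- v[4] venue_id=2 → 4 match(es) in b → 4 row(s).
- v[5] venue_id=3 → 3 match(es) in b → 3 row(s).
- v[6] venue_id=6 → no match; kept with NULLs on the b side.
- v[7] venue_id=NULL → no match; kept with NULLs on the b side.
Total: 10 matched + 5 padded = 15 rows.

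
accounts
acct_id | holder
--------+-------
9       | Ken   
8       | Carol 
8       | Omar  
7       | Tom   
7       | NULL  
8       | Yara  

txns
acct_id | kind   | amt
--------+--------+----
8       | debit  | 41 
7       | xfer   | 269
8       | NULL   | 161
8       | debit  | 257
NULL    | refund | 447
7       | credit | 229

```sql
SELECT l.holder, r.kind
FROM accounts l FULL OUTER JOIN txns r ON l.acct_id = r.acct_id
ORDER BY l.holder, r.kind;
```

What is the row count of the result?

15

FULL OUTER JOIN keeps every row from both sides; unmatched rows get NULL for the other side's columns.
Matching on l.acct_id = r.acct_id. A NULL in a compared column never satisfies the condition.
- acct_id=9: no r row matches, row kept with r columns NULL.
- acct_id=8: 3 matching r row(s), so 3 row(s) emitted.
- acct_id=8: 3 matching r row(s), so 3 row(s) emitted.
- acct_id=7: 2 matching r row(s), so 2 row(s) emitted.
- acct_id=7: 2 matching r row(s), so 2 row(s) emitted.
- acct_id=8: 3 matching r row(s), so 3 row(s) emitted.
- 1 r row(s) had no l match → kept, l columns NULL.
Total: 13 matched + 2 padded = 15 rows.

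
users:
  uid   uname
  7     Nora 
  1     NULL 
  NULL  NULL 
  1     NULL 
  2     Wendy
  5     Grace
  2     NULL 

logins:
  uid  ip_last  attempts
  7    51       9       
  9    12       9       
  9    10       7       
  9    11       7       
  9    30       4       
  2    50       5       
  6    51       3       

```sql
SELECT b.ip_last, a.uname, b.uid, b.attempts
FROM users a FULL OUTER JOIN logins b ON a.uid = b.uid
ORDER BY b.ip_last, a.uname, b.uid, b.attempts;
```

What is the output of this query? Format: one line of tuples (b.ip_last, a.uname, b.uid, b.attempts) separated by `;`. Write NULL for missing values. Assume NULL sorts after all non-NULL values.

(10, NULL, 9, 7); (11, NULL, 9, 7); (12, NULL, 9, 9); (30, NULL, 9, 4); (50, Wendy, 2, 5); (50, NULL, 2, 5); (51, Nora, 7, 9); (51, NULL, 6, 3); (NULL, Grace, NULL, NULL); (NULL, NULL, NULL, NULL); (NULL, NULL, NULL, NULL); (NULL, NULL, NULL, NULL)

FULL OUTER JOIN keeps every row from both sides; unmatched rows get NULL for the other side's columns.
Matching on a.uid = b.uid. A NULL in a compared column never satisfies the condition.
- uid=7: 1 matching b row(s), so 1 row(s) emitted.
- uid=1: no b row matches, row kept with b columns NULL.
- uid=NULL: no b row matches, row kept with b columns NULL.
- uid=1: no b row matches, row kept with b columns NULL.
- uid=2: 1 matching b row(s), so 1 row(s) emitted.
- uid=5: no b row matches, row kept with b columns NULL.
- uid=2: 1 matching b row(s), so 1 row(s) emitted.
- 5 b row(s) had no a match → kept, a columns NULL.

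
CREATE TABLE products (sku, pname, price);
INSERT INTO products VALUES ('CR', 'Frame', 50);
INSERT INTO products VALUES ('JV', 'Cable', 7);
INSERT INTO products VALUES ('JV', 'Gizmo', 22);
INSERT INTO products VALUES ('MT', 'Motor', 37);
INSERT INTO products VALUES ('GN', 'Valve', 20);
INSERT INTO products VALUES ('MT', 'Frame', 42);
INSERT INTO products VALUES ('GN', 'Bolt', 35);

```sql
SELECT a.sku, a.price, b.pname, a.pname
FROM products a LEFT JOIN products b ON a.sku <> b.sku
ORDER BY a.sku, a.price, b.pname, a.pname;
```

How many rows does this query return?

36

LEFT JOIN keeps every row from `products a`; unmatched rows get NULL for `products b`'s columns.
Matching on a.sku <> b.sku.
- sku=CR: 6 matching b row(s), so 6 row(s) emitted.
- sku=JV: 5 matching b row(s), so 5 row(s) emitted.
- sku=JV: 5 matching b row(s), so 5 row(s) emitted.
- sku=MT: 5 matching b row(s), so 5 row(s) emitted.
- sku=GN: 5 matching b row(s), so 5 row(s) emitted.
- sku=MT: 5 matching b row(s), so 5 row(s) emitted.
- sku=GN: 5 matching b row(s), so 5 row(s) emitted.
Total: 36 rows.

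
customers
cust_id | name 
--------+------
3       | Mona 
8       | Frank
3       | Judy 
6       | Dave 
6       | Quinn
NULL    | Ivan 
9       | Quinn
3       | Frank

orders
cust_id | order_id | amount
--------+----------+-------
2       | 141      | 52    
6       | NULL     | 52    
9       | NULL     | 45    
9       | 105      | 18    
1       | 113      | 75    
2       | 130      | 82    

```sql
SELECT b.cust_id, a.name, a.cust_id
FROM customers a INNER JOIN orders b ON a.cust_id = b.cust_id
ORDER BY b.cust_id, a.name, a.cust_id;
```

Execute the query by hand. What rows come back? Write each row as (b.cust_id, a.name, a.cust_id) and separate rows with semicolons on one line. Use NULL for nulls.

(6, Dave, 6); (6, Quinn, 6); (9, Quinn, 9); (9, Quinn, 9)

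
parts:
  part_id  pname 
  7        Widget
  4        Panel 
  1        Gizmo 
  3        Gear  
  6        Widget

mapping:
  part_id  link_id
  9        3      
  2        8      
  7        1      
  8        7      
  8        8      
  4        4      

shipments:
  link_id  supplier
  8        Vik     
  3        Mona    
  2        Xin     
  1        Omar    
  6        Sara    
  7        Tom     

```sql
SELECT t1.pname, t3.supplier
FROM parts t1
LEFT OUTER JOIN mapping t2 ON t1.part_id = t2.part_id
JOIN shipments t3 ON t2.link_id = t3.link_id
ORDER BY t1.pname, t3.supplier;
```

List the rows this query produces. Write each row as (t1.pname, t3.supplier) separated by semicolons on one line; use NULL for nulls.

Step 1 — t1 LEFT JOIN t2 on part_id → 5 row(s).
Then INNER JOIN `shipments t3` on link_id: keep only rows whose t2.link_id appears in t3.

(Widget, Omar)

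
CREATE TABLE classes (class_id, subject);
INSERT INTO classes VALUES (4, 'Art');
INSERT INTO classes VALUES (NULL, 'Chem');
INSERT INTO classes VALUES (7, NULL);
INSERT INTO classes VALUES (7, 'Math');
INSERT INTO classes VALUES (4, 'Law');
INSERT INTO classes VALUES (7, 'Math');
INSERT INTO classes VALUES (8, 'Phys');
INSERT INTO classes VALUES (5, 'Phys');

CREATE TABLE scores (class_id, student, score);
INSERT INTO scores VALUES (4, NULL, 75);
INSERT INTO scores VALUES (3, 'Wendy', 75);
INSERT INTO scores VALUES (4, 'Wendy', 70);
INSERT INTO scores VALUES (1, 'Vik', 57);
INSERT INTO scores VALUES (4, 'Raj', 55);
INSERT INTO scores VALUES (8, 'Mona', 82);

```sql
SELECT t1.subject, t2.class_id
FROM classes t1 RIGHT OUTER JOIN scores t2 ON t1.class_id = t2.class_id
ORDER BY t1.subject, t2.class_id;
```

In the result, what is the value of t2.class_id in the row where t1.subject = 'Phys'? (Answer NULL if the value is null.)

8

RIGHT JOIN keeps every row from `scores`; unmatched rows get NULL for `classes`'s columns.
Matching on t1.class_id = t2.class_id. A NULL in a compared column never satisfies the condition.
- t1 (class_id=4) pairs with 3 row(s) of t2.
- t1 (class_id=NULL) has no partner in t2.
- t1 (class_id=7) has no partner in t2.
- t1 (class_id=7) has no partner in t2.
- t1 (class_id=4) pairs with 3 row(s) of t2.
- t1 (class_id=7) has no partner in t2.
- t1 (class_id=8) pairs with 1 row(s) of t2.
- t1 (class_id=5) has no partner in t2.
- 2 row(s) from t2 found no t1 partner → padded with NULL.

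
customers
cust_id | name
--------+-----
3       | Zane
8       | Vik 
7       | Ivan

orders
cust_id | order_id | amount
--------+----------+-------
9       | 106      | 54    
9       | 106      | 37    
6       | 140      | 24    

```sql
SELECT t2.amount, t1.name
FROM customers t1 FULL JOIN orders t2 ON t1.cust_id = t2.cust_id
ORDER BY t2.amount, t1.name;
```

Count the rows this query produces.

6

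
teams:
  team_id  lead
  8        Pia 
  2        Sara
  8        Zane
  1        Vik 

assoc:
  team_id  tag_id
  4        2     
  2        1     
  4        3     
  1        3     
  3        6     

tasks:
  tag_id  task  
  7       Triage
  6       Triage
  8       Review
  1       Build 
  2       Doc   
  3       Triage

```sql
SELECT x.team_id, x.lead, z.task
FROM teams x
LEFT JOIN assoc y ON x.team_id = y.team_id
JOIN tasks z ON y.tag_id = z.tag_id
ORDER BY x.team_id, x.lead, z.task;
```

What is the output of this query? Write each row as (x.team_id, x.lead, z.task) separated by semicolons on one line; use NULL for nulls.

(1, Vik, Triage); (2, Sara, Build)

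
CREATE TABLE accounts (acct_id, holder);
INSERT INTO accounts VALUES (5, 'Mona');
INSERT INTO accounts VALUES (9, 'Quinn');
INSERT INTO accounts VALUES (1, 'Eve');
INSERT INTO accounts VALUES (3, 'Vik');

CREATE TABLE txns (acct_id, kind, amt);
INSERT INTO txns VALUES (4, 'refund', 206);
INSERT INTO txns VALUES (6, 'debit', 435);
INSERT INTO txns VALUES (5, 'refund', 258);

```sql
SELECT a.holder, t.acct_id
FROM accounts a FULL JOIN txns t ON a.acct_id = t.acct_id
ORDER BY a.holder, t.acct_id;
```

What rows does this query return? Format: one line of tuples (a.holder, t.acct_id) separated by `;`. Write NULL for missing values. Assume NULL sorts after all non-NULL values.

(Eve, NULL); (Mona, 5); (Quinn, NULL); (Vik, NULL); (NULL, 4); (NULL, 6)

FULL OUTER JOIN keeps every row from both sides; unmatched rows get NULL for the other side's columns.
Matching on a.acct_id = t.acct_id.
- a row (acct_id=5): matches 1 t row(s) → 1 output row(s).
- a row (acct_id=9): no match → kept, t columns NULL.
- a row (acct_id=1): no match → kept, t columns NULL.
- a row (acct_id=3): no match → kept, t columns NULL.
- plus 2 unmatched t row(s), each kept with NULL a columns.
After projecting and ordering:
a.holder | t.acct_id
Eve | NULL
Mona | 5
Quinn | NULL
Vik | NULL
NULL | 4
NULL | 6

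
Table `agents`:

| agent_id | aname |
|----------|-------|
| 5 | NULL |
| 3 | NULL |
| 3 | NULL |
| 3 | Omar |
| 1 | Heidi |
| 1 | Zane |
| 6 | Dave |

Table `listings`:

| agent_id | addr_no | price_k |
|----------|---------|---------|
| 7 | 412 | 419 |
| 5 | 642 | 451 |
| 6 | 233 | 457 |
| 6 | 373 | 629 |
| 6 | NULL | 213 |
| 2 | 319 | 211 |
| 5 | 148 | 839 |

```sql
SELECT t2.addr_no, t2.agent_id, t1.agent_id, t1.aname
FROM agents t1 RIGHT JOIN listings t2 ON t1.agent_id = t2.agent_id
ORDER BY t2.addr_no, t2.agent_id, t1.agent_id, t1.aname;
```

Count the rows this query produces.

7

RIGHT JOIN keeps every row from `listings`; unmatched rows get NULL for `agents`'s columns.
Matching on t1.agent_id = t2.agent_id.
- t1 row (agent_id=5): matches 2 t2 row(s) → 2 output row(s).
- t1 row (agent_id=3): no match.
- t1 row (agent_id=3): no match.
- t1 row (agent_id=3): no match.
- t1 row (agent_id=1): no match.
- t1 row (agent_id=1): no match.
- t1 row (agent_id=6): matches 3 t2 row(s) → 3 output row(s).
- 2 row(s) from t2 found no t1 partner → padded with NULL.
Total: 5 matched + 2 padded = 7 rows.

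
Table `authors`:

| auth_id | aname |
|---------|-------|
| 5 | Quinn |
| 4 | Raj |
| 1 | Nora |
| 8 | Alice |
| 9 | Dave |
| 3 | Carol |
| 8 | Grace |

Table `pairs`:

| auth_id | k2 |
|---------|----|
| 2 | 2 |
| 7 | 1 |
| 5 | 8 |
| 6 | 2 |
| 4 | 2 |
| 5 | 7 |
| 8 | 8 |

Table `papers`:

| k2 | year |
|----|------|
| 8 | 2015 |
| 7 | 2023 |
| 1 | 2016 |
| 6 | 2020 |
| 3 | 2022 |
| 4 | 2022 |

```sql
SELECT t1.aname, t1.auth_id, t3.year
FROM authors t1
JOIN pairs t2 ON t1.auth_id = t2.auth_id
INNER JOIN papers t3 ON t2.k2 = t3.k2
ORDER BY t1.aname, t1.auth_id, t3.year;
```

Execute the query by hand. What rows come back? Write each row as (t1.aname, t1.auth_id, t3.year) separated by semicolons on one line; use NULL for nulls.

(Alice, 8, 2015); (Grace, 8, 2015); (Quinn, 5, 2015); (Quinn, 5, 2023)

Joins associate left-to-right: authors INNER JOIN pairs on auth_id gives 5 intermediate row(s).
Then INNER JOIN `papers t3` on k2: keep only rows whose t2.k2 appears in t3.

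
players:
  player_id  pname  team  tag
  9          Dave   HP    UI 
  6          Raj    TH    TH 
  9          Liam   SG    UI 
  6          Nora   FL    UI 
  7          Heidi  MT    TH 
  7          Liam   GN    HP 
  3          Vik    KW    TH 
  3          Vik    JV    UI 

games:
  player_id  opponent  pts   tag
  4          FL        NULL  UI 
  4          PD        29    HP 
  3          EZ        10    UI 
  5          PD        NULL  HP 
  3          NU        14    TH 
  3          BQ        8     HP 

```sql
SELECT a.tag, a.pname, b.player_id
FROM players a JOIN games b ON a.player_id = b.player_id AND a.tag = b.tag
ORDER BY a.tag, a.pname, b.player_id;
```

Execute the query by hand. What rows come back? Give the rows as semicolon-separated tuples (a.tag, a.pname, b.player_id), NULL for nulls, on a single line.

(TH, Vik, 3); (UI, Vik, 3)

INNER JOIN keeps only pairs where the ON condition holds.
Matching on a.player_id = b.player_id AND a.tag = b.tag.
Matched pairs: 2.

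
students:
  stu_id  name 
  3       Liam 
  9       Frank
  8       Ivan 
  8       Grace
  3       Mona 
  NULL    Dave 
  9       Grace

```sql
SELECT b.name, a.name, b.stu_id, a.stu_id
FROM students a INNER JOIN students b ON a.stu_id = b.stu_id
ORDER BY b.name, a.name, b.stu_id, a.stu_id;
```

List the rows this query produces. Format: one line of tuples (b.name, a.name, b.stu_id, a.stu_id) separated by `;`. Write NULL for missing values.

INNER JOIN keeps only pairs where the ON condition holds.
Matching on a.stu_id = b.stu_id. A NULL in a compared column never satisfies the condition.
- a row (stu_id=3): matches 2 b row(s) → 2 output row(s).
- a row (stu_id=9): matches 2 b row(s) → 2 output row(s).
- a row (stu_id=8): matches 2 b row(s) → 2 output row(s).
- a row (stu_id=8): matches 2 b row(s) → 2 output row(s).
- a row (stu_id=3): matches 2 b row(s) → 2 output row(s).
- a row (stu_id=NULL): no match → dropped.
- a row (stu_id=9): matches 2 b row(s) → 2 output row(s).

(Frank, Frank, 9, 9); (Frank, Grace, 9, 9); (Grace, Frank, 9, 9); (Grace, Grace, 8, 8); (Grace, Grace, 9, 9); (Grace, Ivan, 8, 8); (Ivan, Grace, 8, 8); (Ivan, Ivan, 8, 8); (Liam, Liam, 3, 3); (Liam, Mona, 3, 3); (Mona, Liam, 3, 3); (Mona, Mona, 3, 3)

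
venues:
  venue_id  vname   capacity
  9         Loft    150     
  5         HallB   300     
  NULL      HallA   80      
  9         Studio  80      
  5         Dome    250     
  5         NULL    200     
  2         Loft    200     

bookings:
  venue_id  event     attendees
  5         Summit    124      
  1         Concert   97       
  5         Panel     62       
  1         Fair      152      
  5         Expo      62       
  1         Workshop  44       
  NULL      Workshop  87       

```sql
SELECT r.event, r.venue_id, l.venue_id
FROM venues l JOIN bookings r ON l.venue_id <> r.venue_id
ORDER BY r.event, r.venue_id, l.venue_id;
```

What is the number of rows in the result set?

27

INNER JOIN keeps only pairs where the ON condition holds.
Matching on l.venue_id <> r.venue_id. A NULL in a compared column never satisfies the condition.
- l (venue_id=9) pairs with 6 row(s) of r.
- l (venue_id=5) pairs with 3 row(s) of r.
- l (venue_id=NULL) has no partner → excluded.
- l (venue_id=9) pairs with 6 row(s) of r.
- l (venue_id=5) pairs with 3 row(s) of r.
- l (venue_id=5) pairs with 3 row(s) of r.
- l (venue_id=2) pairs with 6 row(s) of r.
Total: 27 rows.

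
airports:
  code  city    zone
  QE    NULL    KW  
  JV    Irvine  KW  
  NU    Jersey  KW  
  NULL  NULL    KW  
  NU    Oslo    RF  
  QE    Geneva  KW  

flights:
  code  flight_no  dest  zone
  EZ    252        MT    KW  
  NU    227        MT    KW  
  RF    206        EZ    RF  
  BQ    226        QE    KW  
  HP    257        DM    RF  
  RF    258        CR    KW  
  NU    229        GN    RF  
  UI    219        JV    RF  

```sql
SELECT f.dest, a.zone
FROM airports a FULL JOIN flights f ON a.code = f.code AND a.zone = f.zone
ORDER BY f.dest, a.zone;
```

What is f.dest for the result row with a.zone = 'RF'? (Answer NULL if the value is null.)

GN

FULL OUTER JOIN keeps every row from both sides; unmatched rows get NULL for the other side's columns.
Matching on a.code = f.code AND a.zone = f.zone. A NULL in a compared column never satisfies the condition.
Matched pairs: 2; unmatched a rows kept: 4; unmatched f rows kept: 6.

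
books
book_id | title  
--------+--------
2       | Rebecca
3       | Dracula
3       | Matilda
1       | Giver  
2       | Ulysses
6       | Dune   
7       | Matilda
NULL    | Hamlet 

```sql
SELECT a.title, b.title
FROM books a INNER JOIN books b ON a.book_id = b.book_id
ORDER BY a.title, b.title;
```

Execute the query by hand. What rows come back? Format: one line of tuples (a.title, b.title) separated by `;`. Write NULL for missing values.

INNER JOIN keeps only pairs where the ON condition holds.
Matching on a.book_id = b.book_id. A NULL in a compared column never satisfies the condition.
- a row (book_id=2): matches 2 b row(s) → 2 output row(s).
- a row (book_id=3): matches 2 b row(s) → 2 output row(s).
- a row (book_id=3): matches 2 b row(s) → 2 output row(s).
- a row (book_id=1): matches 1 b row(s) → 1 output row(s).
- a row (book_id=2): matches 2 b row(s) → 2 output row(s).
- a row (book_id=6): matches 1 b row(s) → 1 output row(s).
- a row (book_id=7): matches 1 b row(s) → 1 output row(s).
- a row (book_id=NULL): no match → dropped.

(Dracula, Dracula); (Dracula, Matilda); (Dune, Dune); (Giver, Giver); (Matilda, Dracula); (Matilda, Matilda); (Matilda, Matilda); (Rebecca, Rebecca); (Rebecca, Ulysses); (Ulysses, Rebecca); (Ulysses, Ulysses)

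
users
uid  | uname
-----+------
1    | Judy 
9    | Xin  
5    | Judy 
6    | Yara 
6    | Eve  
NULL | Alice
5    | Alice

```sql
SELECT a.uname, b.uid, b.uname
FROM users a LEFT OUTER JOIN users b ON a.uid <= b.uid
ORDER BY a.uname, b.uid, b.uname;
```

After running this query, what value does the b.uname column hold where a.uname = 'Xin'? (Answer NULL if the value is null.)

Xin

LEFT JOIN keeps every row from `users a`; unmatched rows get NULL for `users b`'s columns.
Matching on a.uid <= b.uid. A NULL in a compared column never satisfies the condition.
- a (uid=1) pairs with 6 row(s) of b.
- a (uid=9) pairs with 1 row(s) of b.
- a (uid=5) pairs with 5 row(s) of b.
- a (uid=6) pairs with 3 row(s) of b.
- a (uid=6) pairs with 3 row(s) of b.
- a (uid=NULL) has no partner → padded with NULL.
- a (uid=5) pairs with 5 row(s) of b.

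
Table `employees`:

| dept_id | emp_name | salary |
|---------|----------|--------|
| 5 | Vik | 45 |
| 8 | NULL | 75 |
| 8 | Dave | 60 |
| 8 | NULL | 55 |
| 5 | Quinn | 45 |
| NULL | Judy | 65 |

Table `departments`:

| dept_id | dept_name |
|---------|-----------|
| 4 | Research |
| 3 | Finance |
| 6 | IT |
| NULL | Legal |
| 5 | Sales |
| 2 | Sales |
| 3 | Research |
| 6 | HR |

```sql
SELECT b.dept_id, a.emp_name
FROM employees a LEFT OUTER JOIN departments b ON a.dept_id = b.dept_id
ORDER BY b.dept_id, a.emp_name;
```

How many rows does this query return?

6

LEFT JOIN keeps every row from `employees`; unmatched rows get NULL for `departments`'s columns.
Matching on a.dept_id = b.dept_id. A NULL in a compared column never satisfies the condition.
- dept_id=5: 1 matching b row(s), so 1 row(s) emitted.
- dept_id=8: no b row matches, row kept with b columns NULL.
- dept_id=8: no b row matches, row kept with b columns NULL.
- dept_id=8: no b row matches, row kept with b columns NULL.
- dept_id=5: 1 matching b row(s), so 1 row(s) emitted.
- dept_id=NULL: no b row matches, row kept with b columns NULL.
Total: 2 matched + 4 padded = 6 rows.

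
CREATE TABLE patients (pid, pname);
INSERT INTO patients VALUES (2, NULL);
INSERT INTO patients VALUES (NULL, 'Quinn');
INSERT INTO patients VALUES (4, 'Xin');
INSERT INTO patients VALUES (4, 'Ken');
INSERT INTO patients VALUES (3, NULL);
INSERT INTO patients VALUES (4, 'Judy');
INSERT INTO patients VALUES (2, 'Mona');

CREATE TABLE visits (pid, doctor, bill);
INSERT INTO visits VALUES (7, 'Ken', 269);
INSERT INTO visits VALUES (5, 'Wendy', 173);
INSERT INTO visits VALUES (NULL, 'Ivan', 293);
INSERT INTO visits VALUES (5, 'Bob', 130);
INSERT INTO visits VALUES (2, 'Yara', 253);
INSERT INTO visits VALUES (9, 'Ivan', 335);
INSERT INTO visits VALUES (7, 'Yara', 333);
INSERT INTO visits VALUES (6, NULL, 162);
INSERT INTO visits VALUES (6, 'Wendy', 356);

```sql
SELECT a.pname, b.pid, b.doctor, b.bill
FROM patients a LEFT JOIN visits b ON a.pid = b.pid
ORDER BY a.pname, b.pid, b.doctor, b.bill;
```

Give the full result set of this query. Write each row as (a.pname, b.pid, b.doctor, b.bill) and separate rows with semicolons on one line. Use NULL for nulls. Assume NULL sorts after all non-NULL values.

(Judy, NULL, NULL, NULL); (Ken, NULL, NULL, NULL); (Mona, 2, Yara, 253); (Quinn, NULL, NULL, NULL); (Xin, NULL, NULL, NULL); (NULL, 2, Yara, 253); (NULL, NULL, NULL, NULL)

LEFT JOIN keeps every row from `patients`; unmatched rows get NULL for `visits`'s columns.
Matching on a.pid = b.pid. A NULL in a compared column never satisfies the condition.
- a[0] pid=2 → 1 match(es) in b → 1 row(s).
- a[1] pid=NULL → no match; kept with NULLs on the b side.
- a[2] pid=4 → no match; kept with NULLs on the b side.
- a[3] pid=4 → no match; kept with NULLs on the b side.
- a[4] pid=3 → no match; kept with NULLs on the b side.
- a[5] pid=4 → no match; kept with NULLs on the b side.
- a[6] pid=2 → 1 match(es) in b → 1 row(s).
After projecting and ordering:
a.pname | b.pid | b.doctor | b.bill
Judy | NULL | NULL | NULL
Ken | NULL | NULL | NULL
Mona | 2 | Yara | 253
Quinn | NULL | NULL | NULL
Xin | NULL | NULL | NULL
NULL | 2 | Yara | 253
NULL | NULL | NULL | NULL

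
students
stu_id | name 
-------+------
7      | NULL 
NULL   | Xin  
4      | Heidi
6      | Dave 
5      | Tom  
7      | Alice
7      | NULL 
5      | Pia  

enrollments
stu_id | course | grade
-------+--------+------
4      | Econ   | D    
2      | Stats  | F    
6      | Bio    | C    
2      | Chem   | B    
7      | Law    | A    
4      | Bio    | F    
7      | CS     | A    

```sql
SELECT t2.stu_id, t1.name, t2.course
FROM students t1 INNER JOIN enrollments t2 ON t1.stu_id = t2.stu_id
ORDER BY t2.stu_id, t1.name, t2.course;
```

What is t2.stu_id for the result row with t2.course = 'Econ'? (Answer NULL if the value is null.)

INNER JOIN keeps only pairs where the ON condition holds.
Matching on t1.stu_id = t2.stu_id. A NULL in a compared column never satisfies the condition.
- t1 (stu_id=7) pairs with 2 row(s) of t2.
- t1 (stu_id=NULL) has no partner → excluded.
- t1 (stu_id=4) pairs with 2 row(s) of t2.
- t1 (stu_id=6) pairs with 1 row(s) of t2.
- t1 (stu_id=5) has no partner → excluded.
- t1 (stu_id=7) pairs with 2 row(s) of t2.
- t1 (stu_id=7) pairs with 2 row(s) of t2.
- t1 (stu_id=5) has no partner → excluded.

4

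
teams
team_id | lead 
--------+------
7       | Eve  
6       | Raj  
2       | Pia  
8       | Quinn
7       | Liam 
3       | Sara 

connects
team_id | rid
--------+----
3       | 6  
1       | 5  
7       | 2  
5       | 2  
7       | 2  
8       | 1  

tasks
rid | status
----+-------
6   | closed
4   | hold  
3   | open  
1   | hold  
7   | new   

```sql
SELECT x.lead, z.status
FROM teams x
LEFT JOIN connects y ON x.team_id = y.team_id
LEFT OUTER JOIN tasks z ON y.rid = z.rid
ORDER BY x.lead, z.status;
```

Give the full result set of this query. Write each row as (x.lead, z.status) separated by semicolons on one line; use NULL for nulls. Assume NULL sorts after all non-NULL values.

(Eve, NULL); (Eve, NULL); (Liam, NULL); (Liam, NULL); (Pia, NULL); (Quinn, hold); (Raj, NULL); (Sara, closed)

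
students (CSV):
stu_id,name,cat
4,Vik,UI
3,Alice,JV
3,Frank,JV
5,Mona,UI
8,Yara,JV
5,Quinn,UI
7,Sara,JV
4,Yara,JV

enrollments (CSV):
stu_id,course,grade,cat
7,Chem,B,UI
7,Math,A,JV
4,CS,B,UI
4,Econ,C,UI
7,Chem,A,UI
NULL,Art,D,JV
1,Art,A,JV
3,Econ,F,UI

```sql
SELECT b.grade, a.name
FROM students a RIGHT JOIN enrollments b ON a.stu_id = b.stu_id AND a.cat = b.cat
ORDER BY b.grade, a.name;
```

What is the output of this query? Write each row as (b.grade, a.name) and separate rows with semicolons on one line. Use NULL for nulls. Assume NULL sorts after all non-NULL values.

(A, Sara); (A, NULL); (A, NULL); (B, Vik); (B, NULL); (C, Vik); (D, NULL); (F, NULL)

RIGHT JOIN keeps every row from `enrollments`; unmatched rows get NULL for `students`'s columns.
Matching on a.stu_id = b.stu_id AND a.cat = b.cat. A NULL in a compared column never satisfies the condition.
- a[0] stu_id=4, cat=UI → 2 match(es) in b → 2 row(s).
- a[1] stu_id=3, cat=JV → no match.
- a[2] stu_id=3, cat=JV → no match.
- a[3] stu_id=5, cat=UI → no match.
- a[4] stu_id=8, cat=JV → no match.
- a[5] stu_id=5, cat=UI → no match.
- a[6] stu_id=7, cat=JV → 1 match(es) in b → 1 row(s).
- a[7] stu_id=4, cat=JV → no match.
- 5 b row(s) had no a match → kept, a columns NULL.
After projecting and ordering:
b.grade | a.name
A | Sara
A | NULL
A | NULL
B | Vik
B | NULL
C | Vik
D | NULL
F | NULL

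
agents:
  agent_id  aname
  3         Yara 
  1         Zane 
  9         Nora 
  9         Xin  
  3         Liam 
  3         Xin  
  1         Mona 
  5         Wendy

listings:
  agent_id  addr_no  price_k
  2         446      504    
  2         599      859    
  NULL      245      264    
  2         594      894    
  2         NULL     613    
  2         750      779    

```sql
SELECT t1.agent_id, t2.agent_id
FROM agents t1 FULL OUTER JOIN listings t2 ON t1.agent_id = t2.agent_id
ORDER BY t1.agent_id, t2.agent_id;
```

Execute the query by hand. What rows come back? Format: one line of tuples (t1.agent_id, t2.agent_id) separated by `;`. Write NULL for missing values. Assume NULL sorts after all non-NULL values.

(1, NULL); (1, NULL); (3, NULL); (3, NULL); (3, NULL); (5, NULL); (9, NULL); (9, NULL); (NULL, 2); (NULL, 2); (NULL, 2); (NULL, 2); (NULL, 2); (NULL, NULL)

FULL OUTER JOIN keeps every row from both sides; unmatched rows get NULL for the other side's columns.
Matching on t1.agent_id = t2.agent_id. A NULL in a compared column never satisfies the condition.
Matched pairs: 0; unmatched t1 rows kept: 8; unmatched t2 rows kept: 6.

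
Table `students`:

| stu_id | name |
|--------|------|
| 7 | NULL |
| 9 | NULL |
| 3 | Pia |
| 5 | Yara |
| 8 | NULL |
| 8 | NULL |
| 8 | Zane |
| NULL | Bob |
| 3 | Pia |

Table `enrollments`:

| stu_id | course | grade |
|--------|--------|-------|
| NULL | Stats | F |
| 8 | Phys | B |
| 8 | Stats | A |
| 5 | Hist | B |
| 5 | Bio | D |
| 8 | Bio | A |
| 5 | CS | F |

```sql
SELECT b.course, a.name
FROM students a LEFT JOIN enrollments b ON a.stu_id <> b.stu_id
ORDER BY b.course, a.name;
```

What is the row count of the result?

37

LEFT JOIN keeps every row from `students`; unmatched rows get NULL for `enrollments`'s columns.
Matching on a.stu_id <> b.stu_id. A NULL in a compared column never satisfies the condition.
- a row (stu_id=7): matches 6 b row(s) → 6 output row(s).
- a row (stu_id=9): matches 6 b row(s) → 6 output row(s).
- a row (stu_id=3): matches 6 b row(s) → 6 output row(s).
- a row (stu_id=5): matches 3 b row(s) → 3 output row(s).
- a row (stu_id=8): matches 3 b row(s) → 3 output row(s).
- a row (stu_id=8): matches 3 b row(s) → 3 output row(s).
- a row (stu_id=8): matches 3 b row(s) → 3 output row(s).
- a row (stu_id=NULL): no match → kept, b columns NULL.
- a row (stu_id=3): matches 6 b row(s) → 6 output row(s).
Total: 36 matched + 1 padded = 37 rows.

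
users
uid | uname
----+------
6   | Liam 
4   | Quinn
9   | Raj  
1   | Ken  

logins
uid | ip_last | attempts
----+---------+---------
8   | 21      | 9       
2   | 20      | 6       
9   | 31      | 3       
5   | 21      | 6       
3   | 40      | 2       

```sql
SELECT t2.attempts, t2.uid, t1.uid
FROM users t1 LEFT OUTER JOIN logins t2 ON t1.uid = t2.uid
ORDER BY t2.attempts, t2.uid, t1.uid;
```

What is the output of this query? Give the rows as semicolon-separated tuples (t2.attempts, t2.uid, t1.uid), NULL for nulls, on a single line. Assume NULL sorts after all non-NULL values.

LEFT JOIN keeps every row from `users`; unmatched rows get NULL for `logins`'s columns.
Matching on t1.uid = t2.uid.
- t1 row (uid=6): no match → kept, t2 columns NULL.
- t1 row (uid=4): no match → kept, t2 columns NULL.
- t1 row (uid=9): matches 1 t2 row(s) → 1 output row(s).
- t1 row (uid=1): no match → kept, t2 columns NULL.
After projecting and ordering:
t2.attempts | t2.uid | t1.uid
3 | 9 | 9
NULL | NULL | 1
NULL | NULL | 4
NULL | NULL | 6

(3, 9, 9); (NULL, NULL, 1); (NULL, NULL, 4); (NULL, NULL, 6)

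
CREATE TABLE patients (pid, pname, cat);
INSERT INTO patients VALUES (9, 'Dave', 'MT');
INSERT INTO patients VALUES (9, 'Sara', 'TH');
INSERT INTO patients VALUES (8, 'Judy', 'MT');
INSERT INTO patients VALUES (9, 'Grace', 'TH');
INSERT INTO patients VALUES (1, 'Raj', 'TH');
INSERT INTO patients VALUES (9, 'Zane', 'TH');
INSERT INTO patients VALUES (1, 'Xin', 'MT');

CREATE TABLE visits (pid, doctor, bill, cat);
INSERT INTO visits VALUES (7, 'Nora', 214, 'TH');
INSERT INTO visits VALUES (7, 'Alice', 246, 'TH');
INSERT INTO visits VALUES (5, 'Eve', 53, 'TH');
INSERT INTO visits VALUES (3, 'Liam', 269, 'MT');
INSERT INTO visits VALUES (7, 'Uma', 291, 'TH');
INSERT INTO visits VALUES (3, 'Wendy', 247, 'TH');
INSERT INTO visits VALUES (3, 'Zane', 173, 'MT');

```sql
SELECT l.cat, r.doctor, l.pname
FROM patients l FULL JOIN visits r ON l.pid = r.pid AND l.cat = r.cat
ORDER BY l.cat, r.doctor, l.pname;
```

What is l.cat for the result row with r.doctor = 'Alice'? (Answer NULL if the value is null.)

NULL

FULL OUTER JOIN keeps every row from both sides; unmatched rows get NULL for the other side's columns.
Matching on l.pid = r.pid AND l.cat = r.cat.
- l[0] pid=9, cat=MT → no match; kept with NULLs on the r side.
- l[1] pid=9, cat=TH → no match; kept with NULLs on the r side.
- l[2] pid=8, cat=MT → no match; kept with NULLs on the r side.
- l[3] pid=9, cat=TH → no match; kept with NULLs on the r side.
- l[4] pid=1, cat=TH → no match; kept with NULLs on the r side.
- l[5] pid=9, cat=TH → no match; kept with NULLs on the r side.
- l[6] pid=1, cat=MT → no match; kept with NULLs on the r side.
- 7 row(s) from r found no l partner → padded with NULL.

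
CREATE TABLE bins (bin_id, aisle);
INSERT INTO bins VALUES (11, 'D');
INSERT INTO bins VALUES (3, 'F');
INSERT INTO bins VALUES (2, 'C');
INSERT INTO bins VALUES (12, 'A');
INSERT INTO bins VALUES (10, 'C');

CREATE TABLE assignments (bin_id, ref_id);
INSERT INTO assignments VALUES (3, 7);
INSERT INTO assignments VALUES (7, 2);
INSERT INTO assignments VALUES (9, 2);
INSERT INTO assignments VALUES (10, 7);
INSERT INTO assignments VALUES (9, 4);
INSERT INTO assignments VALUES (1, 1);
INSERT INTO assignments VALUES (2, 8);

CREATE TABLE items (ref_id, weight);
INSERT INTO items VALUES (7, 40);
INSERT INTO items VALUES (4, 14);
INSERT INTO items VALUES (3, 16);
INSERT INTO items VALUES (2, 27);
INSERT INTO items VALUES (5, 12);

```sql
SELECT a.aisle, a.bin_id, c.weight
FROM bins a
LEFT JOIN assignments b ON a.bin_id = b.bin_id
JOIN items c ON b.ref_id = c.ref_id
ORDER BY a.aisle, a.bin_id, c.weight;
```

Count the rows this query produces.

Joins associate left-to-right: bins LEFT JOIN assignments on bin_id gives 5 intermediate row(s).
Then INNER JOIN `items c` on ref_id: keep only rows whose b.ref_id appears in c.
Result: 2 row(s).

2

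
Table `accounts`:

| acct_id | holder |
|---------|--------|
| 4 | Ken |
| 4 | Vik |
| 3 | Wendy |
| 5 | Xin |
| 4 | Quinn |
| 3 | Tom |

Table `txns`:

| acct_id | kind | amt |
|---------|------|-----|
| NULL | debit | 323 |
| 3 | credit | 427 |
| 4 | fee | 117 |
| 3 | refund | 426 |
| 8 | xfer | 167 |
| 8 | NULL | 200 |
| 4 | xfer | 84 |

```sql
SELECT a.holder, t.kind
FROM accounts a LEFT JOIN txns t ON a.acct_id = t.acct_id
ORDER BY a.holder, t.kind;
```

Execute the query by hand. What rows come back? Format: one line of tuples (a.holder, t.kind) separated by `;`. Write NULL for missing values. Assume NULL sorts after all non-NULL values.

LEFT JOIN keeps every row from `accounts`; unmatched rows get NULL for `txns`'s columns.
Matching on a.acct_id = t.acct_id. A NULL in a compared column never satisfies the condition.
- a (acct_id=4) pairs with 2 row(s) of t.
- a (acct_id=4) pairs with 2 row(s) of t.
- a (acct_id=3) pairs with 2 row(s) of t.
- a (acct_id=5) has no partner → padded with NULL.
- a (acct_id=4) pairs with 2 row(s) of t.
- a (acct_id=3) pairs with 2 row(s) of t.

(Ken, fee); (Ken, xfer); (Quinn, fee); (Quinn, xfer); (Tom, credit); (Tom, refund); (Vik, fee); (Vik, xfer); (Wendy, credit); (Wendy, refund); (Xin, NULL)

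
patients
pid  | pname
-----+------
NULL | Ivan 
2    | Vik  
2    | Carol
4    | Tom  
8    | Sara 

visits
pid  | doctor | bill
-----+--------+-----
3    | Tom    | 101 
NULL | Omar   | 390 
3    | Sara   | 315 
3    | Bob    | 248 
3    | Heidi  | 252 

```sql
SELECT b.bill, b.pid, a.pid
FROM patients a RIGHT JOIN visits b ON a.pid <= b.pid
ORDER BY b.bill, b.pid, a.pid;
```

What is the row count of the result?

9

RIGHT JOIN keeps every row from `visits`; unmatched rows get NULL for `patients`'s columns.
Matching on a.pid <= b.pid. A NULL in a compared column never satisfies the condition.
- pid=NULL: no matching b row.
- pid=2: 4 matching b row(s), so 4 row(s) emitted.
- pid=2: 4 matching b row(s), so 4 row(s) emitted.
- pid=4: no matching b row.
- pid=8: no matching b row.
- 1 row(s) from b found no a partner → padded with NULL.
Total: 8 matched + 1 padded = 9 rows.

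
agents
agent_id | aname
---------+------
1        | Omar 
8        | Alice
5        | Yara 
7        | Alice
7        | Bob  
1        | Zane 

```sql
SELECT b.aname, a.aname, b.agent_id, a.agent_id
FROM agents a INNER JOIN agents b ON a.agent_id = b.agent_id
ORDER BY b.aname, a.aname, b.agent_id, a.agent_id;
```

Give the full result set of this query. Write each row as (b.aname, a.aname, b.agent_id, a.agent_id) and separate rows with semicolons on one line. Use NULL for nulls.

(Alice, Alice, 7, 7); (Alice, Alice, 8, 8); (Alice, Bob, 7, 7); (Bob, Alice, 7, 7); (Bob, Bob, 7, 7); (Omar, Omar, 1, 1); (Omar, Zane, 1, 1); (Yara, Yara, 5, 5); (Zane, Omar, 1, 1); (Zane, Zane, 1, 1)

INNER JOIN keeps only pairs where the ON condition holds.
Matching on a.agent_id = b.agent_id.
- a[0] agent_id=1 → 2 match(es) in b → 2 row(s).
- a[1] agent_id=8 → 1 match(es) in b → 1 row(s).
- a[2] agent_id=5 → 1 match(es) in b → 1 row(s).
- a[3] agent_id=7 → 2 match(es) in b → 2 row(s).
- a[4] agent_id=7 → 2 match(es) in b → 2 row(s).
- a[5] agent_id=1 → 2 match(es) in b → 2 row(s).
After projecting and ordering:
b.aname | a.aname | b.agent_id | a.agent_id
Alice | Alice | 7 | 7
Alice | Alice | 8 | 8
Alice | Bob | 7 | 7
Bob | Alice | 7 | 7
Bob | Bob | 7 | 7
Omar | Omar | 1 | 1
Omar | Zane | 1 | 1
Yara | Yara | 5 | 5
Zane | Omar | 1 | 1
Zane | Zane | 1 | 1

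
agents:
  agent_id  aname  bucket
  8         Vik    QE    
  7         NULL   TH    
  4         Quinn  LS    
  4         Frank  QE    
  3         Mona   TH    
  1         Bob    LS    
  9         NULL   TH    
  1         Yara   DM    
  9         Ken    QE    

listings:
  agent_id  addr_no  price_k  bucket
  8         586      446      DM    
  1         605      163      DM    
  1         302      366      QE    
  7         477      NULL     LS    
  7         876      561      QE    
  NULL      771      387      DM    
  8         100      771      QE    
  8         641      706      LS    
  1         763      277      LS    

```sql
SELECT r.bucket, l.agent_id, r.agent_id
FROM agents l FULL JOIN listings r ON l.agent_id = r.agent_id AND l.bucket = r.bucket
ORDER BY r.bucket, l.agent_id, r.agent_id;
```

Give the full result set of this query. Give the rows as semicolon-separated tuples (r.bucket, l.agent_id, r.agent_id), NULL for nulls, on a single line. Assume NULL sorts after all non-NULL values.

FULL OUTER JOIN keeps every row from both sides; unmatched rows get NULL for the other side's columns.
Matching on l.agent_id = r.agent_id AND l.bucket = r.bucket. A NULL in a compared column never satisfies the condition.
Matched pairs: 3; unmatched l rows kept: 6; unmatched r rows kept: 6.

(DM, 1, 1); (DM, NULL, 8); (DM, NULL, NULL); (LS, 1, 1); (LS, NULL, 7); (LS, NULL, 8); (QE, 8, 8); (QE, NULL, 1); (QE, NULL, 7); (NULL, 3, NULL); (NULL, 4, NULL); (NULL, 4, NULL); (NULL, 7, NULL); (NULL, 9, NULL); (NULL, 9, NULL)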